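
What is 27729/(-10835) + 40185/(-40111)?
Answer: -1547642394/434602685 ≈ -3.5611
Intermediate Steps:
27729/(-10835) + 40185/(-40111) = 27729*(-1/10835) + 40185*(-1/40111) = -27729/10835 - 40185/40111 = -1547642394/434602685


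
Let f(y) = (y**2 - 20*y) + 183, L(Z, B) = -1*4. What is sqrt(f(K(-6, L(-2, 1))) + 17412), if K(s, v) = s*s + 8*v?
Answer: sqrt(17531) ≈ 132.40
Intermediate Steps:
L(Z, B) = -4
K(s, v) = s**2 + 8*v
f(y) = 183 + y**2 - 20*y
sqrt(f(K(-6, L(-2, 1))) + 17412) = sqrt((183 + ((-6)**2 + 8*(-4))**2 - 20*((-6)**2 + 8*(-4))) + 17412) = sqrt((183 + (36 - 32)**2 - 20*(36 - 32)) + 17412) = sqrt((183 + 4**2 - 20*4) + 17412) = sqrt((183 + 16 - 80) + 17412) = sqrt(119 + 17412) = sqrt(17531)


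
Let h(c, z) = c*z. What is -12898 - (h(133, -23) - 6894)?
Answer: -2945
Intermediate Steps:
-12898 - (h(133, -23) - 6894) = -12898 - (133*(-23) - 6894) = -12898 - (-3059 - 6894) = -12898 - 1*(-9953) = -12898 + 9953 = -2945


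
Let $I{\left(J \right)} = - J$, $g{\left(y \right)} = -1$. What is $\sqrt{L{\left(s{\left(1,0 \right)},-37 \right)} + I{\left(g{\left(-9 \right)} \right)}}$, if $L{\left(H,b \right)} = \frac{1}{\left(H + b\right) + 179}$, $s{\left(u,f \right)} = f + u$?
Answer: $\frac{12 \sqrt{143}}{143} \approx 1.0035$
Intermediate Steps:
$L{\left(H,b \right)} = \frac{1}{179 + H + b}$
$\sqrt{L{\left(s{\left(1,0 \right)},-37 \right)} + I{\left(g{\left(-9 \right)} \right)}} = \sqrt{\frac{1}{179 + \left(0 + 1\right) - 37} - -1} = \sqrt{\frac{1}{179 + 1 - 37} + 1} = \sqrt{\frac{1}{143} + 1} = \sqrt{\frac{144}{143}} = \frac{12 \sqrt{143}}{143}$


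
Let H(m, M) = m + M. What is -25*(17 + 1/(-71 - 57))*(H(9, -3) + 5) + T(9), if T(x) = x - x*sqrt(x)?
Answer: -600429/128 ≈ -4690.9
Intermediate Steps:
H(m, M) = M + m
T(x) = x - x**(3/2)
-25*(17 + 1/(-71 - 57))*(H(9, -3) + 5) + T(9) = -25*(17 + 1/(-71 - 57))*((-3 + 9) + 5) + (9 - 9**(3/2)) = -25*(17 + 1/(-128))*(6 + 5) + (9 - 1*27) = -25*(17 - 1/128)*11 + (9 - 27) = -54375*11/128 - 18 = -25*23925/128 - 18 = -598125/128 - 18 = -600429/128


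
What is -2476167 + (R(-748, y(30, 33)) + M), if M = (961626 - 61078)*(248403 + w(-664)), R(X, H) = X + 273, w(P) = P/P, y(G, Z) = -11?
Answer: 223697248750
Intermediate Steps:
w(P) = 1
R(X, H) = 273 + X
M = 223699725392 (M = (961626 - 61078)*(248403 + 1) = 900548*248404 = 223699725392)
-2476167 + (R(-748, y(30, 33)) + M) = -2476167 + ((273 - 748) + 223699725392) = -2476167 + (-475 + 223699725392) = -2476167 + 223699724917 = 223697248750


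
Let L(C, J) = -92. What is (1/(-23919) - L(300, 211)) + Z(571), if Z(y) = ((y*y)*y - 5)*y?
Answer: 2542655020827641/23919 ≈ 1.0630e+11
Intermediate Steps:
Z(y) = y*(-5 + y³) (Z(y) = (y²*y - 5)*y = (y³ - 5)*y = (-5 + y³)*y = y*(-5 + y³))
(1/(-23919) - L(300, 211)) + Z(571) = (1/(-23919) - 1*(-92)) + 571*(-5 + 571³) = (-1/23919 + 92) + 571*(-5 + 186169411) = 2200547/23919 + 571*186169406 = 2200547/23919 + 106302730826 = 2542655020827641/23919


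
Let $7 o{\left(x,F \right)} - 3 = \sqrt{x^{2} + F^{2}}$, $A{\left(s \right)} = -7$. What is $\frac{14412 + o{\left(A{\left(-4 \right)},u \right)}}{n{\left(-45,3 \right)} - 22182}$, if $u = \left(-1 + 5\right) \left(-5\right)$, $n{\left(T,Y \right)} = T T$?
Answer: $- \frac{33629}{47033} - \frac{\sqrt{449}}{141099} \approx -0.71516$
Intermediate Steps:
$n{\left(T,Y \right)} = T^{2}$
$u = -20$ ($u = 4 \left(-5\right) = -20$)
$o{\left(x,F \right)} = \frac{3}{7} + \frac{\sqrt{F^{2} + x^{2}}}{7}$ ($o{\left(x,F \right)} = \frac{3}{7} + \frac{\sqrt{x^{2} + F^{2}}}{7} = \frac{3}{7} + \frac{\sqrt{F^{2} + x^{2}}}{7}$)
$\frac{14412 + o{\left(A{\left(-4 \right)},u \right)}}{n{\left(-45,3 \right)} - 22182} = \frac{14412 + \left(\frac{3}{7} + \frac{\sqrt{\left(-20\right)^{2} + \left(-7\right)^{2}}}{7}\right)}{\left(-45\right)^{2} - 22182} = \frac{14412 + \left(\frac{3}{7} + \frac{\sqrt{400 + 49}}{7}\right)}{2025 - 22182} = \frac{14412 + \left(\frac{3}{7} + \frac{\sqrt{449}}{7}\right)}{-20157} = \left(\frac{100887}{7} + \frac{\sqrt{449}}{7}\right) \left(- \frac{1}{20157}\right) = - \frac{33629}{47033} - \frac{\sqrt{449}}{141099}$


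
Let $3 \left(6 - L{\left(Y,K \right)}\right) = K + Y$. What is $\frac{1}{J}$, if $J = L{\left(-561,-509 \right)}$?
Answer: $\frac{3}{1088} \approx 0.0027574$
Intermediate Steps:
$L{\left(Y,K \right)} = 6 - \frac{K}{3} - \frac{Y}{3}$ ($L{\left(Y,K \right)} = 6 - \frac{K + Y}{3} = 6 - \left(\frac{K}{3} + \frac{Y}{3}\right) = 6 - \frac{K}{3} - \frac{Y}{3}$)
$J = \frac{1088}{3}$ ($J = 6 - - \frac{509}{3} - -187 = 6 + \frac{509}{3} + 187 = \frac{1088}{3} \approx 362.67$)
$\frac{1}{J} = \frac{1}{\frac{1088}{3}} = \frac{3}{1088}$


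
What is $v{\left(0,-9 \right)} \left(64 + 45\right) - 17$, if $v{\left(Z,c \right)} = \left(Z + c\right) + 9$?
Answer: $-17$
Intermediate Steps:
$v{\left(Z,c \right)} = 9 + Z + c$
$v{\left(0,-9 \right)} \left(64 + 45\right) - 17 = \left(9 + 0 - 9\right) \left(64 + 45\right) - 17 = 0 \cdot 109 - 17 = 0 - 17 = -17$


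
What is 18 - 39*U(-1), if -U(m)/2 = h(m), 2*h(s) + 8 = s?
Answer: -333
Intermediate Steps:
h(s) = -4 + s/2
U(m) = 8 - m (U(m) = -2*(-4 + m/2) = 8 - m)
18 - 39*U(-1) = 18 - 39*(8 - 1*(-1)) = 18 - 39*(8 + 1) = 18 - 39*9 = 18 - 351 = -333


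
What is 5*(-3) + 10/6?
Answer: -40/3 ≈ -13.333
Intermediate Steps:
5*(-3) + 10/6 = -15 + 10*(1/6) = -15 + 5/3 = -40/3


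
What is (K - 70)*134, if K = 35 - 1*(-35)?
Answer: 0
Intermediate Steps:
K = 70 (K = 35 + 35 = 70)
(K - 70)*134 = (70 - 70)*134 = 0*134 = 0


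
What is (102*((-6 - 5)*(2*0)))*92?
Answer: 0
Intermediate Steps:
(102*((-6 - 5)*(2*0)))*92 = (102*(-11*0))*92 = (102*0)*92 = 0*92 = 0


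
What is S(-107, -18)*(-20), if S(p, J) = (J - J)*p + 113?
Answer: -2260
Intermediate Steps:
S(p, J) = 113 (S(p, J) = 0*p + 113 = 0 + 113 = 113)
S(-107, -18)*(-20) = 113*(-20) = -2260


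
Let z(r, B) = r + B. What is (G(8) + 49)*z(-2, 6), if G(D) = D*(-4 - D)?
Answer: -188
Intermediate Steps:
z(r, B) = B + r
(G(8) + 49)*z(-2, 6) = (-1*8*(4 + 8) + 49)*(6 - 2) = (-1*8*12 + 49)*4 = (-96 + 49)*4 = -47*4 = -188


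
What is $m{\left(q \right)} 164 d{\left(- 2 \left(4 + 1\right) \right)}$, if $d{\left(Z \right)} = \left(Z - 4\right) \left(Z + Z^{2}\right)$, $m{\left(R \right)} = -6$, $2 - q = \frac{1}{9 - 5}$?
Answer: $1239840$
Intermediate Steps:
$q = \frac{7}{4}$ ($q = 2 - \frac{1}{9 - 5} = 2 - \frac{1}{4} = \frac{7}{4} \approx 1.75$)
$d{\left(Z \right)} = \left(-4 + Z\right) \left(Z + Z^{2}\right)$
$m{\left(q \right)} 164 d{\left(- 2 \left(4 + 1\right) \right)} = \left(-6\right) 164 - 2 \left(4 + 1\right) \left(-4 + \left(- 2 \left(4 + 1\right)\right)^{2} - 3 \left(- 2 \left(4 + 1\right)\right)\right) = - 984 \left(-2\right) 5 \left(-4 + \left(\left(-2\right) 5\right)^{2} - 3 \left(\left(-2\right) 5\right)\right) = - 984 \left(- 10 \left(-4 + \left(-10\right)^{2} - -30\right)\right) = - 984 \left(- 10 \left(-4 + 100 + 30\right)\right) = - 984 \left(\left(-10\right) 126\right) = \left(-984\right) \left(-1260\right) = 1239840$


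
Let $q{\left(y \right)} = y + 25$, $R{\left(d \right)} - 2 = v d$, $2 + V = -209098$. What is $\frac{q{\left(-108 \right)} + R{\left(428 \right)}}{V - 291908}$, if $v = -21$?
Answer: $\frac{9069}{501008} \approx 0.018102$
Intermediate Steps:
$V = -209100$ ($V = -2 - 209098 = -209100$)
$R{\left(d \right)} = 2 - 21 d$
$q{\left(y \right)} = 25 + y$
$\frac{q{\left(-108 \right)} + R{\left(428 \right)}}{V - 291908} = \frac{\left(25 - 108\right) + \left(2 - 8988\right)}{-209100 - 291908} = \frac{-83 + \left(2 - 8988\right)}{-501008} = \left(-83 - 8986\right) \left(- \frac{1}{501008}\right) = \left(-9069\right) \left(- \frac{1}{501008}\right) = \frac{9069}{501008}$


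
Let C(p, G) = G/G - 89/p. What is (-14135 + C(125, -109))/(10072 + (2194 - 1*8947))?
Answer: -1766839/414875 ≈ -4.2587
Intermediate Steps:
C(p, G) = 1 - 89/p
(-14135 + C(125, -109))/(10072 + (2194 - 1*8947)) = (-14135 + (-89 + 125)/125)/(10072 + (2194 - 1*8947)) = (-14135 + (1/125)*36)/(10072 + (2194 - 8947)) = (-14135 + 36/125)/(10072 - 6753) = -1766839/125/3319 = -1766839/125*1/3319 = -1766839/414875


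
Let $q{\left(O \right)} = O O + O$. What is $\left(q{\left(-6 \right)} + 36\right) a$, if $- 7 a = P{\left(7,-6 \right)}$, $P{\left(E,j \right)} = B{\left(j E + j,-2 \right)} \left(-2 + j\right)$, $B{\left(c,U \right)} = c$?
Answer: $- \frac{25344}{7} \approx -3620.6$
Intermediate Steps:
$P{\left(E,j \right)} = \left(-2 + j\right) \left(j + E j\right)$ ($P{\left(E,j \right)} = \left(j E + j\right) \left(-2 + j\right) = \left(E j + j\right) \left(-2 + j\right) = \left(j + E j\right) \left(-2 + j\right) = \left(-2 + j\right) \left(j + E j\right)$)
$q{\left(O \right)} = O + O^{2}$ ($q{\left(O \right)} = O^{2} + O = O + O^{2}$)
$a = - \frac{384}{7}$ ($a = - \frac{\left(-6\right) \left(1 + 7\right) \left(-2 - 6\right)}{7} = - \frac{\left(-6\right) 8 \left(-8\right)}{7} = \left(- \frac{1}{7}\right) 384 = - \frac{384}{7} \approx -54.857$)
$\left(q{\left(-6 \right)} + 36\right) a = \left(- 6 \left(1 - 6\right) + 36\right) \left(- \frac{384}{7}\right) = \left(\left(-6\right) \left(-5\right) + 36\right) \left(- \frac{384}{7}\right) = \left(30 + 36\right) \left(- \frac{384}{7}\right) = 66 \left(- \frac{384}{7}\right) = - \frac{25344}{7}$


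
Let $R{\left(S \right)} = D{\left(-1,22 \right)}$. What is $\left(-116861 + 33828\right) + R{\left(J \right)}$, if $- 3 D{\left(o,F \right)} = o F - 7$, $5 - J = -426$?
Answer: $- \frac{249070}{3} \approx -83023.0$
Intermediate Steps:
$J = 431$ ($J = 5 - -426 = 5 + 426 = 431$)
$D{\left(o,F \right)} = \frac{7}{3} - \frac{F o}{3}$ ($D{\left(o,F \right)} = - \frac{o F - 7}{3} = - \frac{F o - 7}{3} = - \frac{-7 + F o}{3} = \frac{7}{3} - \frac{F o}{3}$)
$R{\left(S \right)} = \frac{29}{3}$ ($R{\left(S \right)} = \frac{7}{3} - \frac{22}{3} \left(-1\right) = \frac{7}{3} + \frac{22}{3} = \frac{29}{3}$)
$\left(-116861 + 33828\right) + R{\left(J \right)} = \left(-116861 + 33828\right) + \frac{29}{3} = -83033 + \frac{29}{3} = - \frac{249070}{3}$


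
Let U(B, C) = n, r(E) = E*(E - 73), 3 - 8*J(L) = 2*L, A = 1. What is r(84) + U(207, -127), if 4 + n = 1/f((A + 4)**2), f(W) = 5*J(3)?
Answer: 13792/15 ≈ 919.47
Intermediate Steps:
J(L) = 3/8 - L/4
f(W) = -15/8 (f(W) = 5*(3/8 - 1/4*3) = 5*(3/8 - 3/4) = 5*(-3/8) = -15/8)
r(E) = E*(-73 + E)
n = -68/15 (n = -4 + 1/(-15/8) = -4 - 8/15 = -68/15 ≈ -4.5333)
U(B, C) = -68/15
r(84) + U(207, -127) = 84*(-73 + 84) - 68/15 = 84*11 - 68/15 = 924 - 68/15 = 13792/15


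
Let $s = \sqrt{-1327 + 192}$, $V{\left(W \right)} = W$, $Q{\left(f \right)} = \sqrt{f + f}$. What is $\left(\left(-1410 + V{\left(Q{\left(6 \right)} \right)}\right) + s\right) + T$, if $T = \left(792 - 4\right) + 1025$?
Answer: $403 + 2 \sqrt{3} + i \sqrt{1135} \approx 406.46 + 33.69 i$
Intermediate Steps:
$Q{\left(f \right)} = \sqrt{2} \sqrt{f}$ ($Q{\left(f \right)} = \sqrt{2 f} = \sqrt{2} \sqrt{f}$)
$T = 1813$ ($T = 788 + 1025 = 1813$)
$s = i \sqrt{1135}$ ($s = \sqrt{-1135} = i \sqrt{1135} \approx 33.69 i$)
$\left(\left(-1410 + V{\left(Q{\left(6 \right)} \right)}\right) + s\right) + T = \left(\left(-1410 + \sqrt{2} \sqrt{6}\right) + i \sqrt{1135}\right) + 1813 = \left(\left(-1410 + 2 \sqrt{3}\right) + i \sqrt{1135}\right) + 1813 = \left(-1410 + 2 \sqrt{3} + i \sqrt{1135}\right) + 1813 = 403 + 2 \sqrt{3} + i \sqrt{1135}$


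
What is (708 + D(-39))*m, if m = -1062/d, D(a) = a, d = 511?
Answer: -710478/511 ≈ -1390.4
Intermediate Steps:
m = -1062/511 ≈ -2.0783
(708 + D(-39))*m = (708 - 39)*(-1062/511) = 669*(-1062/511) = -710478/511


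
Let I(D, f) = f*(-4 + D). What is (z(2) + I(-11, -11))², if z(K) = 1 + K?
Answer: 28224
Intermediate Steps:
(z(2) + I(-11, -11))² = ((1 + 2) - 11*(-4 - 11))² = (3 - 11*(-15))² = (3 + 165)² = 168² = 28224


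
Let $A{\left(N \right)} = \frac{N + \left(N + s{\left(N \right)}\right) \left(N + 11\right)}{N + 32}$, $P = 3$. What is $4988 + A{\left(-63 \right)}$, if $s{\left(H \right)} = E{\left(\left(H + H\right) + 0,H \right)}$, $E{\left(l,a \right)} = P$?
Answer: $\frac{151571}{31} \approx 4889.4$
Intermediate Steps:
$E{\left(l,a \right)} = 3$
$s{\left(H \right)} = 3$
$A{\left(N \right)} = \frac{N + \left(3 + N\right) \left(11 + N\right)}{32 + N}$ ($A{\left(N \right)} = \frac{N + \left(N + 3\right) \left(N + 11\right)}{N + 32} = \frac{N + \left(3 + N\right) \left(11 + N\right)}{32 + N}$)
$4988 + A{\left(-63 \right)} = 4988 + \frac{33 + \left(-63\right)^{2} + 15 \left(-63\right)}{32 - 63} = 4988 + \frac{33 + 3969 - 945}{-31} = 4988 - \frac{3057}{31} = \frac{151571}{31}$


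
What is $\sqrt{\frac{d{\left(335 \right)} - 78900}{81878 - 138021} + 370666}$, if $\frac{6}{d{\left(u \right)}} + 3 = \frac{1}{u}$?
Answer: $\frac{\sqrt{294430680823122023866}}{28183786} \approx 608.82$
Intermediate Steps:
$d{\left(u \right)} = \frac{6}{-3 + \frac{1}{u}}$
$\sqrt{\frac{d{\left(335 \right)} - 78900}{81878 - 138021} + 370666} = \sqrt{\frac{\left(-6\right) 335 \frac{1}{-1 + 3 \cdot 335} - 78900}{81878 - 138021} + 370666} = \sqrt{\frac{\left(-6\right) 335 \frac{1}{-1 + 1005} - 78900}{-56143} + 370666} = \sqrt{\left(\left(-6\right) 335 \cdot \frac{1}{1004} - 78900\right) \left(- \frac{1}{56143}\right) + 370666} = \sqrt{\left(- \frac{1005}{502} - 78900\right) \left(- \frac{1}{56143}\right) + 370666} = \sqrt{\left(- \frac{39608805}{502}\right) \left(- \frac{1}{56143}\right) + 370666} = \sqrt{\frac{39608805}{28183786} + 370666} = \sqrt{\frac{10446810830281}{28183786}} = \frac{\sqrt{294430680823122023866}}{28183786}$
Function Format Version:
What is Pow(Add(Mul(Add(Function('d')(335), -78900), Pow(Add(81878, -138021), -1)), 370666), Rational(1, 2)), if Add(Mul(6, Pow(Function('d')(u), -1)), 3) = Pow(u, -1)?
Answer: Mul(Rational(1, 28183786), Pow(294430680823122023866, Rational(1, 2))) ≈ 608.82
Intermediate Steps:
Function('d')(u) = Mul(6, Pow(Add(-3, Pow(u, -1)), -1))
Pow(Add(Mul(Add(Function('d')(335), -78900), Pow(Add(81878, -138021), -1)), 370666), Rational(1, 2)) = Pow(Add(Mul(Add(Mul(-6, 335, Pow(Add(-1, Mul(3, 335)), -1)), -78900), Pow(Add(81878, -138021), -1)), 370666), Rational(1, 2)) = Pow(Add(Mul(Add(Mul(-6, 335, Pow(Add(-1, 1005), -1)), -78900), Pow(-56143, -1)), 370666), Rational(1, 2)) = Pow(Add(Mul(Add(Mul(-6, 335, Pow(1004, -1)), -78900), Rational(-1, 56143)), 370666), Rational(1, 2)) = Pow(Add(Mul(Add(Mul(-6, 335, Rational(1, 1004)), -78900), Rational(-1, 56143)), 370666), Rational(1, 2)) = Pow(Add(Mul(Add(Rational(-1005, 502), -78900), Rational(-1, 56143)), 370666), Rational(1, 2)) = Pow(Add(Mul(Rational(-39608805, 502), Rational(-1, 56143)), 370666), Rational(1, 2)) = Pow(Add(Rational(39608805, 28183786), 370666), Rational(1, 2)) = Pow(Rational(10446810830281, 28183786), Rational(1, 2)) = Mul(Rational(1, 28183786), Pow(294430680823122023866, Rational(1, 2)))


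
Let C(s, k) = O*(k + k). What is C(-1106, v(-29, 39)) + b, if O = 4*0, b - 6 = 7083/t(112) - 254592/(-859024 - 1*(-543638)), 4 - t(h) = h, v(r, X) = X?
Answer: -111222943/1892316 ≈ -58.776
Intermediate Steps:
t(h) = 4 - h
b = -111222943/1892316 (b = 6 + (7083/(4 - 1*112) - 254592/(-859024 - 1*(-543638))) = 6 + (7083/(4 - 112) - 254592/(-859024 + 543638)) = 6 + (7083/(-108) - 254592/(-315386)) = 6 + (7083*(-1/108) - 254592*(-1/315386)) = 6 + (-787/12 + 127296/157693) = 6 - 122576839/1892316 = -111222943/1892316 ≈ -58.776)
O = 0
C(s, k) = 0 (C(s, k) = 0*(k + k) = 0*(2*k) = 0)
C(-1106, v(-29, 39)) + b = 0 - 111222943/1892316 = -111222943/1892316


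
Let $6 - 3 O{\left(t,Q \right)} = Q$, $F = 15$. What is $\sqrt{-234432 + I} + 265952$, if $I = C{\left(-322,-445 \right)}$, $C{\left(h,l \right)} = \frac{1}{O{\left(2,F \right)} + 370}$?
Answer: $265952 + \frac{i \sqrt{31575411281}}{367} \approx 2.6595 \cdot 10^{5} + 484.18 i$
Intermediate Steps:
$O{\left(t,Q \right)} = 2 - \frac{Q}{3}$
$C{\left(h,l \right)} = \frac{1}{367}$ ($C{\left(h,l \right)} = \frac{1}{\left(2 - 5\right) + 370} = \frac{1}{-3 + 370} = \frac{1}{367}$)
$I = \frac{1}{367} \approx 0.0027248$
$\sqrt{-234432 + I} + 265952 = \sqrt{-234432 + \frac{1}{367}} + 265952 = \sqrt{- \frac{86036543}{367}} + 265952 = \frac{i \sqrt{31575411281}}{367} + 265952 = 265952 + \frac{i \sqrt{31575411281}}{367}$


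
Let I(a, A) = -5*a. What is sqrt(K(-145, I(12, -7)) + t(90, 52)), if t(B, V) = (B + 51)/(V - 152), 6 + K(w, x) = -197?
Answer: I*sqrt(20441)/10 ≈ 14.297*I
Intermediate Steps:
K(w, x) = -203 (K(w, x) = -6 - 197 = -203)
t(B, V) = (51 + B)/(-152 + V)
sqrt(K(-145, I(12, -7)) + t(90, 52)) = sqrt(-203 + (51 + 90)/(-152 + 52)) = sqrt(-203 + 141/(-100)) = sqrt(-203 - 1/100*141) = sqrt(-203 - 141/100) = sqrt(-20441/100) = I*sqrt(20441)/10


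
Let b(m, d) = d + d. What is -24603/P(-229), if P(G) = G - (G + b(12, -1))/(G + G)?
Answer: 11268174/105113 ≈ 107.20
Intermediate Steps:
b(m, d) = 2*d
P(G) = G - (-2 + G)/(2*G) (P(G) = G - (G + 2*(-1))/(G + G) = G - (G - 2)/(2*G) = G - (-2 + G)*1/(2*G) = G - (-2 + G)/(2*G))
-24603/P(-229) = -24603/(-1/2 - 229 + 1/(-229)) = -24603/(-1/2 - 229 - 1/229) = -24603/(-105113/458) = -24603*(-458/105113) = 11268174/105113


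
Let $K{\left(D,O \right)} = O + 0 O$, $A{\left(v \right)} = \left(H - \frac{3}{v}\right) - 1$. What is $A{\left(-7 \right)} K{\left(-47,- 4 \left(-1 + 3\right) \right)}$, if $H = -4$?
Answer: $\frac{256}{7} \approx 36.571$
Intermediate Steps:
$A{\left(v \right)} = -5 - \frac{3}{v}$ ($A{\left(v \right)} = \left(-4 - \frac{3}{v}\right) - 1 = -5 - \frac{3}{v}$)
$K{\left(D,O \right)} = O$ ($K{\left(D,O \right)} = O + 0 = O$)
$A{\left(-7 \right)} K{\left(-47,- 4 \left(-1 + 3\right) \right)} = \left(-5 - \frac{3}{-7}\right) \left(- 4 \left(-1 + 3\right)\right) = \left(-5 - - \frac{3}{7}\right) \left(\left(-4\right) 2\right) = \left(-5 + \frac{3}{7}\right) \left(-8\right) = \left(- \frac{32}{7}\right) \left(-8\right) = \frac{256}{7}$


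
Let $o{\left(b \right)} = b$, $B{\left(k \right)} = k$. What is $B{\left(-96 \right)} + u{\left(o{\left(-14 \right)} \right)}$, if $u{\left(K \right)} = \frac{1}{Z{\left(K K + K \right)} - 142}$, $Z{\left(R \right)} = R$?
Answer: $- \frac{3839}{40} \approx -95.975$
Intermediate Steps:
$u{\left(K \right)} = \frac{1}{-142 + K + K^{2}}$ ($u{\left(K \right)} = \frac{1}{\left(K K + K\right) - 142} = \frac{1}{\left(K^{2} + K\right) - 142} = \frac{1}{\left(K + K^{2}\right) - 142} = \frac{1}{-142 + K + K^{2}}$)
$B{\left(-96 \right)} + u{\left(o{\left(-14 \right)} \right)} = -96 + \frac{1}{-142 - 14 \left(1 - 14\right)} = -96 + \frac{1}{-142 - -182} = -96 + \frac{1}{-142 + 182} = -96 + \frac{1}{40} = - \frac{3839}{40}$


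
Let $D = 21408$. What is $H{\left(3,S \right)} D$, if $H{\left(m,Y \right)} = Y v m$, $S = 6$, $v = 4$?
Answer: $1541376$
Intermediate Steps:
$H{\left(m,Y \right)} = 4 Y m$ ($H{\left(m,Y \right)} = Y 4 m = 4 Y m$)
$H{\left(3,S \right)} D = 4 \cdot 6 \cdot 3 \cdot 21408 = 72 \cdot 21408 = 1541376$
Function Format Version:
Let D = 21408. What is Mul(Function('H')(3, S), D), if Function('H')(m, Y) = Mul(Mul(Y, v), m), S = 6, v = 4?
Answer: 1541376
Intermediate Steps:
Function('H')(m, Y) = Mul(4, Y, m) (Function('H')(m, Y) = Mul(Mul(Y, 4), m) = Mul(Mul(4, Y), m) = Mul(4, Y, m))
Mul(Function('H')(3, S), D) = Mul(Mul(4, 6, 3), 21408) = Mul(72, 21408) = 1541376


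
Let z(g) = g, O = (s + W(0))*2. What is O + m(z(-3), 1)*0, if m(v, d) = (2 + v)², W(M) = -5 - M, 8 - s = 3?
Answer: 0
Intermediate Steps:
s = 5 (s = 8 - 1*3 = 8 - 3 = 5)
O = 0 (O = (5 + (-5 - 1*0))*2 = (5 + (-5 + 0))*2 = (5 - 5)*2 = 0*2 = 0)
O + m(z(-3), 1)*0 = 0 + (2 - 3)²*0 = 0 + (-1)²*0 = 0 + 1*0 = 0 + 0 = 0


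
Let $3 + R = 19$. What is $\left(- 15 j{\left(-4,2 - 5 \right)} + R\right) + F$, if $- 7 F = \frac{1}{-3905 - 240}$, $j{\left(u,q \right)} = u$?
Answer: $\frac{2205141}{29015} \approx 76.0$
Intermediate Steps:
$F = \frac{1}{29015}$ ($F = - \frac{1}{7 \left(-3905 - 240\right)} = - \frac{1}{7 \left(-4145\right)} = \left(- \frac{1}{7}\right) \left(- \frac{1}{4145}\right) = \frac{1}{29015} \approx 3.4465 \cdot 10^{-5}$)
$R = 16$ ($R = -3 + 19 = 16$)
$\left(- 15 j{\left(-4,2 - 5 \right)} + R\right) + F = \left(\left(-15\right) \left(-4\right) + 16\right) + \frac{1}{29015} = \left(60 + 16\right) + \frac{1}{29015} = 76 + \frac{1}{29015} = \frac{2205141}{29015}$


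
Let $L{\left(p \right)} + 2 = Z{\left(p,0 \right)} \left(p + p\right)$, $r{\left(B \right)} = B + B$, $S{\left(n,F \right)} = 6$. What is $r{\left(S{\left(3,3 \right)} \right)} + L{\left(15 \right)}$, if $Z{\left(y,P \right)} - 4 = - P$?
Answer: $130$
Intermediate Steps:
$Z{\left(y,P \right)} = 4 - P$
$r{\left(B \right)} = 2 B$
$L{\left(p \right)} = -2 + 8 p$ ($L{\left(p \right)} = -2 + \left(4 - 0\right) \left(p + p\right) = -2 + \left(4 + 0\right) 2 p = -2 + 4 \cdot 2 p = -2 + 8 p$)
$r{\left(S{\left(3,3 \right)} \right)} + L{\left(15 \right)} = 2 \cdot 6 + \left(-2 + 8 \cdot 15\right) = 12 + \left(-2 + 120\right) = 12 + 118 = 130$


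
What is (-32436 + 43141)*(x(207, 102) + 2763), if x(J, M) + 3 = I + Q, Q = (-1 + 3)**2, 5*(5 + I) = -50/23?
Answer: 679200135/23 ≈ 2.9530e+7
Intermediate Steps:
I = -125/23 (I = -5 + (-50/23)/5 = -5 + (-50*1/23)/5 = -5 + (1/5)*(-50/23) = -5 - 10/23 = -125/23 ≈ -5.4348)
Q = 4 (Q = 2**2 = 4)
x(J, M) = -102/23 (x(J, M) = -3 + (-125/23 + 4) = -3 - 33/23 = -102/23)
(-32436 + 43141)*(x(207, 102) + 2763) = (-32436 + 43141)*(-102/23 + 2763) = 10705*(63447/23) = 679200135/23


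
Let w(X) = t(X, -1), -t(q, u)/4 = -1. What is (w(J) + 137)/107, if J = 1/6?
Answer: 141/107 ≈ 1.3178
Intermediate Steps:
t(q, u) = 4 (t(q, u) = -4*(-1) = 4)
J = ⅙ ≈ 0.16667
w(X) = 4
(w(J) + 137)/107 = (4 + 137)/107 = 141*(1/107) = 141/107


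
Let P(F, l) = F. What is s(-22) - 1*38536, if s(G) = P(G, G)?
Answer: -38558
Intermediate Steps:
s(G) = G
s(-22) - 1*38536 = -22 - 1*38536 = -22 - 38536 = -38558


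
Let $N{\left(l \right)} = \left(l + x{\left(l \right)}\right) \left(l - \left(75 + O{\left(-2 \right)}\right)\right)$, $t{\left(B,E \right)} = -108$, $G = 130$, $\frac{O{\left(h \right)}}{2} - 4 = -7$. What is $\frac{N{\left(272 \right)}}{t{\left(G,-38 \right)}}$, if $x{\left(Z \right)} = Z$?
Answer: $- \frac{27608}{27} \approx -1022.5$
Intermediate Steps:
$O{\left(h \right)} = -6$ ($O{\left(h \right)} = 8 + 2 \left(-7\right) = 8 - 14 = -6$)
$N{\left(l \right)} = 2 l \left(-69 + l\right)$ ($N{\left(l \right)} = \left(l + l\right) \left(l - 69\right) = 2 l \left(l + \left(\left(-10 + 6\right) - 65\right)\right) = 2 l \left(l - 69\right) = 2 l \left(-69 + l\right)$)
$\frac{N{\left(272 \right)}}{t{\left(G,-38 \right)}} = \frac{2 \cdot 272 \left(-69 + 272\right)}{-108} = 2 \cdot 272 \cdot 203 \left(- \frac{1}{108}\right) = 110432 \left(- \frac{1}{108}\right) = - \frac{27608}{27}$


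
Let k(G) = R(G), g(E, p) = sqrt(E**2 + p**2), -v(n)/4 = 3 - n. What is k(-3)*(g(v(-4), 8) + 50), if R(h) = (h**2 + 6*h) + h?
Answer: -600 - 48*sqrt(53) ≈ -949.45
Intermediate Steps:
v(n) = -12 + 4*n (v(n) = -4*(3 - n) = -12 + 4*n)
R(h) = h**2 + 7*h
k(G) = G*(7 + G)
k(-3)*(g(v(-4), 8) + 50) = (-3*(7 - 3))*(sqrt((-12 + 4*(-4))**2 + 8**2) + 50) = (-3*4)*(sqrt((-12 - 16)**2 + 64) + 50) = -12*(sqrt((-28)**2 + 64) + 50) = -12*(sqrt(784 + 64) + 50) = -12*(sqrt(848) + 50) = -12*(4*sqrt(53) + 50) = -12*(50 + 4*sqrt(53)) = -600 - 48*sqrt(53)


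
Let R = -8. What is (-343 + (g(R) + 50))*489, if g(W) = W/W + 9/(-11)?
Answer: -1575069/11 ≈ -1.4319e+5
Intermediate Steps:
g(W) = 2/11 (g(W) = 1 + 9*(-1/11) = 1 - 9/11 = 2/11)
(-343 + (g(R) + 50))*489 = (-343 + (2/11 + 50))*489 = (-343 + 552/11)*489 = -3221/11*489 = -1575069/11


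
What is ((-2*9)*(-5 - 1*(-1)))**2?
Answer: 5184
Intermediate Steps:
((-2*9)*(-5 - 1*(-1)))**2 = (-18*(-5 + 1))**2 = (-18*(-4))**2 = 72**2 = 5184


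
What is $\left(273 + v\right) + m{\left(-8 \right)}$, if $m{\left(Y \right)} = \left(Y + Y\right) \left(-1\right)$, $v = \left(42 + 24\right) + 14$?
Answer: $369$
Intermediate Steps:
$v = 80$ ($v = 66 + 14 = 80$)
$m{\left(Y \right)} = - 2 Y$ ($m{\left(Y \right)} = 2 Y \left(-1\right) = - 2 Y$)
$\left(273 + v\right) + m{\left(-8 \right)} = \left(273 + 80\right) - -16 = 353 + 16 = 369$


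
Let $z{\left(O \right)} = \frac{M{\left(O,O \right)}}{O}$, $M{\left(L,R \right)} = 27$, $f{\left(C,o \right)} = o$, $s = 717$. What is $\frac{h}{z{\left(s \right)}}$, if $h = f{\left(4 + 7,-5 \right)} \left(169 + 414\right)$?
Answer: $- \frac{696685}{9} \approx -77410.0$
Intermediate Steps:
$z{\left(O \right)} = \frac{27}{O}$
$h = -2915$ ($h = - 5 \left(169 + 414\right) = \left(-5\right) 583 = -2915$)
$\frac{h}{z{\left(s \right)}} = - \frac{2915}{27 \cdot \frac{1}{717}} = - \frac{2915}{\frac{9}{239}} = \left(-2915\right) \frac{239}{9} = - \frac{696685}{9}$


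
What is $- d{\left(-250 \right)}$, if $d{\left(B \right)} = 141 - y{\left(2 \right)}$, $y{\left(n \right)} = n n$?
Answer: $-137$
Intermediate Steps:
$y{\left(n \right)} = n^{2}$
$d{\left(B \right)} = 137$ ($d{\left(B \right)} = 141 - 2^{2} = 141 - 4 = 137$)
$- d{\left(-250 \right)} = \left(-1\right) 137 = -137$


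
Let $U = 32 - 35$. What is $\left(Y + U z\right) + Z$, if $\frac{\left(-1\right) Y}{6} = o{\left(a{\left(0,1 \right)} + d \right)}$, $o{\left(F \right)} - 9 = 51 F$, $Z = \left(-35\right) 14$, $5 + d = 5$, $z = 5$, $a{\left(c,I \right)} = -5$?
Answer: $971$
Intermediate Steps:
$U = -3$
$d = 0$ ($d = -5 + 5 = 0$)
$Z = -490$
$o{\left(F \right)} = 9 + 51 F$
$Y = 1476$ ($Y = - 6 \left(9 + 51 \left(-5 + 0\right)\right) = - 6 \left(9 + 51 \left(-5\right)\right) = - 6 \left(9 - 255\right) = \left(-6\right) \left(-246\right) = 1476$)
$\left(Y + U z\right) + Z = \left(1476 - 15\right) - 490 = 1461 - 490 = 971$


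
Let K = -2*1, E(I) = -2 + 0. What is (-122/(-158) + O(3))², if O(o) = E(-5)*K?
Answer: 142129/6241 ≈ 22.773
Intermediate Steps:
E(I) = -2
K = -2
O(o) = 4 (O(o) = -2*(-2) = 4)
(-122/(-158) + O(3))² = (-122/(-158) + 4)² = (-122*(-1/158) + 4)² = (61/79 + 4)² = (377/79)² = 142129/6241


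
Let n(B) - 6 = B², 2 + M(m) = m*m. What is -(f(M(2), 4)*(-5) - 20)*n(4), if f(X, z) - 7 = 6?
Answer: 1870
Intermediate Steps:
M(m) = -2 + m² (M(m) = -2 + m*m = -2 + m²)
f(X, z) = 13 (f(X, z) = 7 + 6 = 13)
n(B) = 6 + B²
-(f(M(2), 4)*(-5) - 20)*n(4) = -(13*(-5) - 20)*(6 + 4²) = -(-65 - 20)*(6 + 16) = -(-85)*22 = -1*(-1870) = 1870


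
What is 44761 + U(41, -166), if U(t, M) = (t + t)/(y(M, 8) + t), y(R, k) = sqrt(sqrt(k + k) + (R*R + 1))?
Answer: 579205659/12940 + 41*sqrt(27561)/12940 ≈ 44761.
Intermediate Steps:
y(R, k) = sqrt(1 + R**2 + sqrt(2)*sqrt(k)) (y(R, k) = sqrt(sqrt(2*k) + (R**2 + 1)) = sqrt(sqrt(2)*sqrt(k) + (1 + R**2)) = sqrt(1 + R**2 + sqrt(2)*sqrt(k)))
U(t, M) = 2*t/(t + sqrt(5 + M**2)) (U(t, M) = (t + t)/(sqrt(1 + M**2 + sqrt(2)*sqrt(8)) + t) = (2*t)/(sqrt(1 + M**2 + sqrt(2)*(2*sqrt(2))) + t) = (2*t)/(sqrt(1 + M**2 + 4) + t) = (2*t)/(sqrt(5 + M**2) + t) = (2*t)/(t + sqrt(5 + M**2)) = 2*t/(t + sqrt(5 + M**2)))
44761 + U(41, -166) = 44761 + 2*41/(41 + sqrt(5 + (-166)**2)) = 44761 + 2*41/(41 + sqrt(5 + 27556)) = 44761 + 2*41/(41 + sqrt(27561)) = 44761 + 82/(41 + sqrt(27561))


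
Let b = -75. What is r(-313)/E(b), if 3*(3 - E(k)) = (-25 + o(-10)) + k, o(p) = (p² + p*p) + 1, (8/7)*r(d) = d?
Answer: 6573/736 ≈ 8.9307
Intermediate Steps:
r(d) = 7*d/8
o(p) = 1 + 2*p² (o(p) = (p² + p²) + 1 = 2*p² + 1 = 1 + 2*p²)
E(k) = -167/3 - k/3 (E(k) = 3 - ((-25 + (1 + 2*(-10)²)) + k)/3 = 3 - ((-25 + (1 + 2*100)) + k)/3 = 3 - ((-25 + (1 + 200)) + k)/3 = 3 - ((-25 + 201) + k)/3 = 3 - (176 + k)/3 = 3 + (-176/3 - k/3) = -167/3 - k/3)
r(-313)/E(b) = ((7/8)*(-313))/(-167/3 - ⅓*(-75)) = -2191/(8*(-167/3 + 25)) = -2191/(8*(-92/3)) = -2191/8*(-3/92) = 6573/736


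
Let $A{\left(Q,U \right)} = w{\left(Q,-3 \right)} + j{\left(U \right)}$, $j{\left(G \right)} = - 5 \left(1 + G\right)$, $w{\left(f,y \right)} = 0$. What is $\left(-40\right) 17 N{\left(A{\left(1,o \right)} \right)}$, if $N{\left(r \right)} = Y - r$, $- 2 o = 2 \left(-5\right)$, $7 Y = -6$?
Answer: $- \frac{138720}{7} \approx -19817.0$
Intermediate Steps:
$Y = - \frac{6}{7}$ ($Y = \frac{1}{7} \left(-6\right) = - \frac{6}{7} \approx -0.85714$)
$o = 5$ ($o = - \frac{2 \left(-5\right)}{2} = \left(- \frac{1}{2}\right) \left(-10\right) = 5$)
$j{\left(G \right)} = -5 - 5 G$
$A{\left(Q,U \right)} = -5 - 5 U$ ($A{\left(Q,U \right)} = 0 - \left(5 + 5 U\right) = -5 - 5 U$)
$N{\left(r \right)} = - \frac{6}{7} - r$
$\left(-40\right) 17 N{\left(A{\left(1,o \right)} \right)} = \left(-40\right) 17 \left(- \frac{6}{7} - \left(-5 - 25\right)\right) = - 680 \left(- \frac{6}{7} - \left(-5 - 25\right)\right) = - 680 \left(- \frac{6}{7} - -30\right) = - 680 \left(- \frac{6}{7} + 30\right) = \left(-680\right) \frac{204}{7} = - \frac{138720}{7}$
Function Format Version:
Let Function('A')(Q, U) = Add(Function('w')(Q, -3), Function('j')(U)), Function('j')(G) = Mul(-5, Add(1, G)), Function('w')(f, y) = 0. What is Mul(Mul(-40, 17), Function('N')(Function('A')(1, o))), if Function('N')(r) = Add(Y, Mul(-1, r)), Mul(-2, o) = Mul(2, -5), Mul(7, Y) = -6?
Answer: Rational(-138720, 7) ≈ -19817.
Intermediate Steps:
Y = Rational(-6, 7) (Y = Mul(Rational(1, 7), -6) = Rational(-6, 7) ≈ -0.85714)
o = 5 (o = Mul(Rational(-1, 2), Mul(2, -5)) = Mul(Rational(-1, 2), -10) = 5)
Function('j')(G) = Add(-5, Mul(-5, G))
Function('A')(Q, U) = Add(-5, Mul(-5, U)) (Function('A')(Q, U) = Add(0, Add(-5, Mul(-5, U))) = Add(-5, Mul(-5, U)))
Function('N')(r) = Add(Rational(-6, 7), Mul(-1, r))
Mul(Mul(-40, 17), Function('N')(Function('A')(1, o))) = Mul(Mul(-40, 17), Add(Rational(-6, 7), Mul(-1, Add(-5, Mul(-5, 5))))) = Mul(-680, Add(Rational(-6, 7), Mul(-1, Add(-5, -25)))) = Mul(-680, Add(Rational(-6, 7), Mul(-1, -30))) = Mul(-680, Add(Rational(-6, 7), 30)) = Mul(-680, Rational(204, 7)) = Rational(-138720, 7)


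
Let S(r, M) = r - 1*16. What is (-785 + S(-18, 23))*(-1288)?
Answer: 1054872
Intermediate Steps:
S(r, M) = -16 + r (S(r, M) = r - 16 = -16 + r)
(-785 + S(-18, 23))*(-1288) = (-785 + (-16 - 18))*(-1288) = (-785 - 34)*(-1288) = -819*(-1288) = 1054872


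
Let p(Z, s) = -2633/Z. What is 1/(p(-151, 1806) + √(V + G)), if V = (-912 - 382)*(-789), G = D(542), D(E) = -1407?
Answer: -397583/23240032070 + 22801*√1019559/23240032070 ≈ 0.00097355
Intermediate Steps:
G = -1407
V = 1020966 (V = -1294*(-789) = 1020966)
1/(p(-151, 1806) + √(V + G)) = 1/(-2633/(-151) + √(1020966 - 1407)) = 1/(-2633*(-1/151) + √1019559) = 1/(2633/151 + √1019559)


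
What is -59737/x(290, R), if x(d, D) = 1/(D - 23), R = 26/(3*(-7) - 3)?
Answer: 17263993/12 ≈ 1.4387e+6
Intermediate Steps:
R = -13/12 (R = 26/(-21 - 3) = 26/(-24) = 26*(-1/24) = -13/12 ≈ -1.0833)
x(d, D) = 1/(-23 + D)
-59737/x(290, R) = -59737/(1/(-23 - 13/12)) = -59737/(1/(-289/12)) = -59737/(-12/289) = -59737*(-289/12) = 17263993/12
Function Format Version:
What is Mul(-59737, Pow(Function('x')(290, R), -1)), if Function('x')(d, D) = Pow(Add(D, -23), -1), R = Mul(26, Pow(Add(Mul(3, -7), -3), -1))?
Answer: Rational(17263993, 12) ≈ 1.4387e+6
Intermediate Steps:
R = Rational(-13, 12) (R = Mul(26, Pow(Add(-21, -3), -1)) = Mul(26, Pow(-24, -1)) = Mul(26, Rational(-1, 24)) = Rational(-13, 12) ≈ -1.0833)
Function('x')(d, D) = Pow(Add(-23, D), -1)
Mul(-59737, Pow(Function('x')(290, R), -1)) = Mul(-59737, Pow(Pow(Add(-23, Rational(-13, 12)), -1), -1)) = Mul(-59737, Pow(Pow(Rational(-289, 12), -1), -1)) = Mul(-59737, Pow(Rational(-12, 289), -1)) = Mul(-59737, Rational(-289, 12)) = Rational(17263993, 12)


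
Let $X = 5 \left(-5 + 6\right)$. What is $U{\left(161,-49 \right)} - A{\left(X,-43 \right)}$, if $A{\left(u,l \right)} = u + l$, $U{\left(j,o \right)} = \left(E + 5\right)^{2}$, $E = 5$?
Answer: $138$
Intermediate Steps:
$U{\left(j,o \right)} = 100$ ($U{\left(j,o \right)} = \left(5 + 5\right)^{2} = 10^{2} = 100$)
$X = 5$ ($X = 5 \cdot 1 = 5$)
$A{\left(u,l \right)} = l + u$
$U{\left(161,-49 \right)} - A{\left(X,-43 \right)} = 100 - \left(-43 + 5\right) = 100 - -38 = 100 + 38 = 138$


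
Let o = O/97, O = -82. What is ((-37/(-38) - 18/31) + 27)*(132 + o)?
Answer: 205263109/57133 ≈ 3592.7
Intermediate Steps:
o = -82/97 ≈ -0.84536
((-37/(-38) - 18/31) + 27)*(132 + o) = ((-37/(-38) - 18/31) + 27)*(132 - 82/97) = ((-37*(-1/38) - 18*1/31) + 27)*(12722/97) = ((37/38 - 18/31) + 27)*(12722/97) = (463/1178 + 27)*(12722/97) = (32269/1178)*(12722/97) = 205263109/57133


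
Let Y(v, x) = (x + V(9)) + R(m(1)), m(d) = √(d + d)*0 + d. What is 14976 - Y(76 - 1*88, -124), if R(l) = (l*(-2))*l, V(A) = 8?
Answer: 15094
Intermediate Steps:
m(d) = d (m(d) = √(2*d)*0 + d = (√2*√d)*0 + d = 0 + d = d)
R(l) = -2*l² (R(l) = (-2*l)*l = -2*l²)
Y(v, x) = 6 + x (Y(v, x) = (x + 8) - 2*1² = (8 + x) - 2*1 = (8 + x) - 2 = 6 + x)
14976 - Y(76 - 1*88, -124) = 14976 - (6 - 124) = 14976 - 1*(-118) = 14976 + 118 = 15094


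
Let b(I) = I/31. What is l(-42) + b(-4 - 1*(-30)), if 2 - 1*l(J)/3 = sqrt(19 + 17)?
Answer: -346/31 ≈ -11.161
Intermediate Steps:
b(I) = I/31 (b(I) = I*(1/31) = I/31)
l(J) = -12 (l(J) = 6 - 3*sqrt(19 + 17) = 6 - 3*sqrt(36) = 6 - 3*6 = 6 - 18 = -12)
l(-42) + b(-4 - 1*(-30)) = -12 + (-4 - 1*(-30))/31 = -12 + (-4 + 30)/31 = -12 + (1/31)*26 = -12 + 26/31 = -346/31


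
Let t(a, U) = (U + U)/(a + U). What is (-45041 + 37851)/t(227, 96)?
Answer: -1161185/96 ≈ -12096.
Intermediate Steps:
t(a, U) = 2*U/(U + a) (t(a, U) = (2*U)/(U + a) = 2*U/(U + a))
(-45041 + 37851)/t(227, 96) = (-45041 + 37851)/((2*96/(96 + 227))) = -7190/(2*96/323) = -7190/(2*96*(1/323)) = -7190/192/323 = -7190*323/192 = -1161185/96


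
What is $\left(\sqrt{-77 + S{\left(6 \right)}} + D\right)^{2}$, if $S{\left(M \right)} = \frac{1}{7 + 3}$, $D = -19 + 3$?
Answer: $\frac{\left(160 - i \sqrt{7690}\right)^{2}}{100} \approx 179.1 - 280.62 i$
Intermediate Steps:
$D = -16$
$S{\left(M \right)} = \frac{1}{10}$
$\left(\sqrt{-77 + S{\left(6 \right)}} + D\right)^{2} = \left(\sqrt{-77 + \frac{1}{10}} - 16\right)^{2} = \left(\sqrt{- \frac{769}{10}} - 16\right)^{2} = \left(\frac{i \sqrt{7690}}{10} - 16\right)^{2} = \left(-16 + \frac{i \sqrt{7690}}{10}\right)^{2}$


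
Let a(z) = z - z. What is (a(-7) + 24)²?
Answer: 576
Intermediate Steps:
a(z) = 0
(a(-7) + 24)² = (0 + 24)² = 24² = 576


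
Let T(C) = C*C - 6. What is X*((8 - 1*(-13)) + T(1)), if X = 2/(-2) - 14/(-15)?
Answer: -16/15 ≈ -1.0667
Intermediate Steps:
T(C) = -6 + C² (T(C) = C² - 6 = -6 + C²)
X = -1/15 (X = 2*(-½) - 14*(-1/15) = -1 + 14/15 = -1/15 ≈ -0.066667)
X*((8 - 1*(-13)) + T(1)) = -((8 - 1*(-13)) + (-6 + 1²))/15 = -((8 + 13) + (-6 + 1))/15 = -(21 - 5)/15 = -1/15*16 = -16/15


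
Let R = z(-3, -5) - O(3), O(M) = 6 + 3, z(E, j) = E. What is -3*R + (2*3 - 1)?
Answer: 41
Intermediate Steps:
O(M) = 9
R = -12 (R = -3 - 1*9 = -3 - 9 = -12)
-3*R + (2*3 - 1) = -3*(-12) + (2*3 - 1) = 36 + (6 - 1) = 36 + 5 = 41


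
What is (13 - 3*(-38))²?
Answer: 16129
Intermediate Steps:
(13 - 3*(-38))² = (13 + 114)² = 127² = 16129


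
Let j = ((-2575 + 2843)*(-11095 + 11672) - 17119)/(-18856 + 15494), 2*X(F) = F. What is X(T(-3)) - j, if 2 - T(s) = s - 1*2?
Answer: 74642/1681 ≈ 44.403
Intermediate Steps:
T(s) = 4 - s (T(s) = 2 - (s - 1*2) = 2 - (s - 2) = 2 - (-2 + s) = 2 + (2 - s) = 4 - s)
X(F) = F/2
j = -137517/3362 (j = (268*577 - 17119)/(-3362) = (154636 - 17119)*(-1/3362) = 137517*(-1/3362) = -137517/3362 ≈ -40.903)
X(T(-3)) - j = (4 - 1*(-3))/2 - 1*(-137517/3362) = (4 + 3)/2 + 137517/3362 = (½)*7 + 137517/3362 = 7/2 + 137517/3362 = 74642/1681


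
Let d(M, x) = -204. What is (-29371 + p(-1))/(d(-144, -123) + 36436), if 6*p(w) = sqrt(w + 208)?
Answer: -29371/36232 + sqrt(23)/72464 ≈ -0.81057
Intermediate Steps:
p(w) = sqrt(208 + w)/6 (p(w) = sqrt(w + 208)/6 = sqrt(208 + w)/6)
(-29371 + p(-1))/(d(-144, -123) + 36436) = (-29371 + sqrt(208 - 1)/6)/(-204 + 36436) = (-29371 + sqrt(207)/6)/36232 = (-29371 + (3*sqrt(23))/6)*(1/36232) = (-29371 + sqrt(23)/2)*(1/36232) = -29371/36232 + sqrt(23)/72464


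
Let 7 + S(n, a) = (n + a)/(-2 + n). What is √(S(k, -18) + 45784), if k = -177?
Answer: √1466775762/179 ≈ 213.96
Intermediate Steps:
S(n, a) = -7 + (a + n)/(-2 + n) (S(n, a) = -7 + (n + a)/(-2 + n) = -7 + (a + n)/(-2 + n))
√(S(k, -18) + 45784) = √((14 - 18 - 6*(-177))/(-2 - 177) + 45784) = √((14 - 18 + 1062)/(-179) + 45784) = √(-1/179*1058 + 45784) = √(-1058/179 + 45784) = √(8194278/179) = √1466775762/179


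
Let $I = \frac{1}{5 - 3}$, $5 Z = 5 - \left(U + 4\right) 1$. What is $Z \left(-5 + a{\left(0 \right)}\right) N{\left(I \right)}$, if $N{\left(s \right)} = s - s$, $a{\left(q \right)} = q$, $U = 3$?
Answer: $0$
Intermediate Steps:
$Z = - \frac{2}{5}$ ($Z = \frac{5 - \left(3 + 4\right) 1}{5} = \frac{5 - 7 \cdot 1}{5} = \frac{5 - 7}{5} = \frac{1}{5} \left(-2\right) = - \frac{2}{5} \approx -0.4$)
$I = \frac{1}{2} \approx 0.5$
$N{\left(s \right)} = 0$
$Z \left(-5 + a{\left(0 \right)}\right) N{\left(I \right)} = - \frac{2 \left(-5 + 0\right)}{5} \cdot 0 = \left(- \frac{2}{5}\right) \left(-5\right) 0 = 2 \cdot 0 = 0$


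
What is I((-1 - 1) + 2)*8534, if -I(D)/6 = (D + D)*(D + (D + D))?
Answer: 0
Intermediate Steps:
I(D) = -36*D² (I(D) = -6*(D + D)*(D + (D + D)) = -6*2*D*(D + 2*D) = -6*2*D*3*D = -36*D²)
I((-1 - 1) + 2)*8534 = -36*((-1 - 1) + 2)²*8534 = -36*(-2 + 2)²*8534 = -36*0²*8534 = -36*0*8534 = 0*8534 = 0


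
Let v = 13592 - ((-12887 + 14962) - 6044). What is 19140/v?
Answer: 19140/17561 ≈ 1.0899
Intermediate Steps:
v = 17561 (v = 13592 - (2075 - 6044) = 13592 - 1*(-3969) = 13592 + 3969 = 17561)
19140/v = 19140/17561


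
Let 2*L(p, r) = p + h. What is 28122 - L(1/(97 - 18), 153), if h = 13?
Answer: 2221124/79 ≈ 28116.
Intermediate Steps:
L(p, r) = 13/2 + p/2 (L(p, r) = (p + 13)/2 = (13 + p)/2 = 13/2 + p/2)
28122 - L(1/(97 - 18), 153) = 28122 - (13/2 + 1/(2*(97 - 18))) = 28122 - (13/2 + (½)/79) = 28122 - (13/2 + (½)*(1/79)) = 28122 - (13/2 + 1/158) = 28122 - 1*514/79 = 28122 - 514/79 = 2221124/79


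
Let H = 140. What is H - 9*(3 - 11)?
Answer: 212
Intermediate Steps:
H - 9*(3 - 11) = 140 - 9*(3 - 11) = 140 - 9*(-8) = 140 + 72 = 212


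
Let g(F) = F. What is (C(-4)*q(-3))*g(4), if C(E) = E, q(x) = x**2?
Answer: -144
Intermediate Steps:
(C(-4)*q(-3))*g(4) = -4*(-3)**2*4 = -4*9*4 = -36*4 = -144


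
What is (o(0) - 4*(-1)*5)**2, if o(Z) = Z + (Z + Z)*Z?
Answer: 400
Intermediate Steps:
o(Z) = Z + 2*Z**2 (o(Z) = Z + (2*Z)*Z = Z + 2*Z**2)
(o(0) - 4*(-1)*5)**2 = (0*(1 + 2*0) - 4*(-1)*5)**2 = (0*(1 + 0) + 4*5)**2 = (0*1 + 20)**2 = (0 + 20)**2 = 20**2 = 400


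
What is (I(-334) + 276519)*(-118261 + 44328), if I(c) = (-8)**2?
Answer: -20448610939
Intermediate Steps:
I(c) = 64
(I(-334) + 276519)*(-118261 + 44328) = (64 + 276519)*(-118261 + 44328) = 276583*(-73933) = -20448610939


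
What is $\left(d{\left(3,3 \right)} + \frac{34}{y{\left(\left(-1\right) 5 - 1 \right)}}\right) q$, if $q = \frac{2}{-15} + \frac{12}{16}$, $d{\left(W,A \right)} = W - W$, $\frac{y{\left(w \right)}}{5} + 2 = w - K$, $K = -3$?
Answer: $- \frac{629}{750} \approx -0.83867$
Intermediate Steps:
$y{\left(w \right)} = 5 + 5 w$ ($y{\left(w \right)} = -10 + 5 \left(w - -3\right) = -10 + 5 \left(w + 3\right) = -10 + 5 \left(3 + w\right) = -10 + \left(15 + 5 w\right) = 5 + 5 w$)
$d{\left(W,A \right)} = 0$
$q = \frac{37}{60}$ ($q = 2 \left(- \frac{1}{15}\right) + 12 \cdot \frac{1}{16} = - \frac{2}{15} + \frac{3}{4} = \frac{37}{60} \approx 0.61667$)
$\left(d{\left(3,3 \right)} + \frac{34}{y{\left(\left(-1\right) 5 - 1 \right)}}\right) q = \left(0 + \frac{34}{5 + 5 \left(\left(-1\right) 5 - 1\right)}\right) \frac{37}{60} = \left(0 + \frac{34}{5 + 5 \left(-5 - 1\right)}\right) \frac{37}{60} = \left(0 + \frac{34}{5 + 5 \left(-6\right)}\right) \frac{37}{60} = \left(0 + \frac{34}{5 - 30}\right) \frac{37}{60} = \left(0 + \frac{34}{-25}\right) \frac{37}{60} = \left(0 + 34 \left(- \frac{1}{25}\right)\right) \frac{37}{60} = \left(0 - \frac{34}{25}\right) \frac{37}{60} = \left(- \frac{34}{25}\right) \frac{37}{60} = - \frac{629}{750}$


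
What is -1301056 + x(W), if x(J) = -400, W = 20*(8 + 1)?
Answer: -1301456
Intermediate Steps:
W = 180 (W = 20*9 = 180)
-1301056 + x(W) = -1301056 - 400 = -1301456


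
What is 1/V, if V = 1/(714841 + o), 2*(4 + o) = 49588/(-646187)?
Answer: 461918351725/646187 ≈ 7.1484e+5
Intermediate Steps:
o = -2609542/646187 (o = -4 + (49588/(-646187))/2 = -4 + (49588*(-1/646187))/2 = -4 + (½)*(-49588/646187) = -4 - 24794/646187 = -2609542/646187 ≈ -4.0384)
V = 646187/461918351725 (V = 1/(714841 - 2609542/646187) = 1/(461918351725/646187) = 646187/461918351725 ≈ 1.3989e-6)
1/V = 1/(646187/461918351725) = 461918351725/646187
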